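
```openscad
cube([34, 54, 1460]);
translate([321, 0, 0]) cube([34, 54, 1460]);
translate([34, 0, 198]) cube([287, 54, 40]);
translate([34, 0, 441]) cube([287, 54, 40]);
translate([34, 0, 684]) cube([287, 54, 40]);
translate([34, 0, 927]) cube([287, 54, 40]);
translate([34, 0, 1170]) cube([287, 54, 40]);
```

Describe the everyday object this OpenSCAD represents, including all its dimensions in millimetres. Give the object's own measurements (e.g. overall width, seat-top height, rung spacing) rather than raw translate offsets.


A straight ladder. Two 34×54 mm vertical rails, 1460 mm tall, stand 355 mm apart (outside-to-outside) with their front faces coplanar on the −y side. 5 rungs, each 54 mm deep and 40 mm tall, span between the inner faces of the rails, front faces flush with the rails. The lowest rung's underside is at z = 198 mm and rungs are spaced 243 mm apart (underside to underside).


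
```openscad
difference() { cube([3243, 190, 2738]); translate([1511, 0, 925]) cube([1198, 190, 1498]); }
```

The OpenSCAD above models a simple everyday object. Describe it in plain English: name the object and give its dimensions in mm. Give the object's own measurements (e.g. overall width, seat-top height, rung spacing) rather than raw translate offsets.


A wall 3243 mm long (x), 190 mm thick (y), 2738 mm tall, with a rectangular window opening cut through it. The opening is 1198 mm wide and 1498 mm tall; its sill is at z = 925 mm and its near (−x) edge is 1511 mm from the wall's −x end. The opening passes through the full wall thickness.


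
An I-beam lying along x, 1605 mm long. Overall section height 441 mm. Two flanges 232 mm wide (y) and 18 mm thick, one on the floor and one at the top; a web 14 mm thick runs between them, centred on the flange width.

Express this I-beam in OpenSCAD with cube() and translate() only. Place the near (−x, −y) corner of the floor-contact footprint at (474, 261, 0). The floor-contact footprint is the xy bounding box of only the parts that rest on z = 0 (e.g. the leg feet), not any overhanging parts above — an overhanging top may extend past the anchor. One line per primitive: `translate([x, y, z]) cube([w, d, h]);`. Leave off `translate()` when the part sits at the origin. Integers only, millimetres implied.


translate([474, 261, 0]) cube([1605, 232, 18]);
translate([474, 370, 18]) cube([1605, 14, 405]);
translate([474, 261, 423]) cube([1605, 232, 18]);


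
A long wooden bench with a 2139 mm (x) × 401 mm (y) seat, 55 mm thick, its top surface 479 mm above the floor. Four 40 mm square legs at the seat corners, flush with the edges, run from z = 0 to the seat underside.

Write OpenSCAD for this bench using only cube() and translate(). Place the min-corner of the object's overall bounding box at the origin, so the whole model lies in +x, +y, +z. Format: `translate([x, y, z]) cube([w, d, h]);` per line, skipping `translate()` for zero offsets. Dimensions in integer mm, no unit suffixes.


translate([0, 0, 424]) cube([2139, 401, 55]);
cube([40, 40, 424]);
translate([0, 361, 0]) cube([40, 40, 424]);
translate([2099, 0, 0]) cube([40, 40, 424]);
translate([2099, 361, 0]) cube([40, 40, 424]);


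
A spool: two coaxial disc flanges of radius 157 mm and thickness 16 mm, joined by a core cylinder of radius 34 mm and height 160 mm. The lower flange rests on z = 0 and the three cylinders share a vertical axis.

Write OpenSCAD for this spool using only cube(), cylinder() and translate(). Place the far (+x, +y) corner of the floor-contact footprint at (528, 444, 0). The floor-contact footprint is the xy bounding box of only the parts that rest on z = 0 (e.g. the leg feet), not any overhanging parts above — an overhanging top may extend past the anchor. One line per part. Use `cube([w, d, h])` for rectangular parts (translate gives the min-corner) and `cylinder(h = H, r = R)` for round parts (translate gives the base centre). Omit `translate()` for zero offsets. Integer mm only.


translate([371, 287, 0]) cylinder(h = 16, r = 157);
translate([371, 287, 16]) cylinder(h = 160, r = 34);
translate([371, 287, 176]) cylinder(h = 16, r = 157);


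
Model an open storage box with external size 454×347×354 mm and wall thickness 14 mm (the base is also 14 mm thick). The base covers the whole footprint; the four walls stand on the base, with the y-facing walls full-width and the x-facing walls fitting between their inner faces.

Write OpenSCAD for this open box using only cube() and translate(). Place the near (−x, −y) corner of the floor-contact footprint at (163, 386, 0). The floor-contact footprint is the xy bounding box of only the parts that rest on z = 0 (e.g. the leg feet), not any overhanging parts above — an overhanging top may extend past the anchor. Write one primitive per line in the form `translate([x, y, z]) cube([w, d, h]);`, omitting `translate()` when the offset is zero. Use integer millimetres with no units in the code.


translate([163, 386, 0]) cube([454, 347, 14]);
translate([163, 386, 14]) cube([454, 14, 340]);
translate([163, 719, 14]) cube([454, 14, 340]);
translate([163, 400, 14]) cube([14, 319, 340]);
translate([603, 400, 14]) cube([14, 319, 340]);


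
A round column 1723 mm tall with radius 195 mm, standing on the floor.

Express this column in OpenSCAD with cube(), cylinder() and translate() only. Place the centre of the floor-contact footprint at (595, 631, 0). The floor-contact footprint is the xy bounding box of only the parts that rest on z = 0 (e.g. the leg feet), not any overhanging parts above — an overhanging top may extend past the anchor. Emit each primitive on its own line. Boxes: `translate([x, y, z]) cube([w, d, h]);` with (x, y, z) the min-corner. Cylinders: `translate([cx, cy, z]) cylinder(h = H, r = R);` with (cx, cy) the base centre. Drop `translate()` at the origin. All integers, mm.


translate([595, 631, 0]) cylinder(h = 1723, r = 195);


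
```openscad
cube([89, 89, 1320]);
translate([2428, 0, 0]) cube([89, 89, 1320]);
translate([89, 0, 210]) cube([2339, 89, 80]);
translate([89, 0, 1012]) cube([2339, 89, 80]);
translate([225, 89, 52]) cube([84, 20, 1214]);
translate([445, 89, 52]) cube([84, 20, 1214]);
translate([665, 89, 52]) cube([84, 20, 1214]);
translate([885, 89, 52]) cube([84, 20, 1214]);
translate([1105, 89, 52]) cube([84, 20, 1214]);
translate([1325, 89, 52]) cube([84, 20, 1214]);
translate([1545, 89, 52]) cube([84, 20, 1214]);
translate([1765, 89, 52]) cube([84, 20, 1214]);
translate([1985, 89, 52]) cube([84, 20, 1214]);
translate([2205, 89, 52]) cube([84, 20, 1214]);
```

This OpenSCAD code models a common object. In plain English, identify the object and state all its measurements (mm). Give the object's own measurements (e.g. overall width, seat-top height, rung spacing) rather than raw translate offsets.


A fence section. Two 89×89 mm posts, 1320 mm tall, stand on the floor with a clear span of 2339 mm between their inner faces. Two horizontal rails of 89×80 mm section span the gap between the posts with their undersides at z = 210 mm and z = 1012 mm, flush with the posts' −y face. 10 pickets, each 84 mm wide, 20 mm thick and 1214 mm tall, are fixed to the +y face of the rails with their bottoms at z = 52 mm, spaced across the span with a 136 mm gap after the −x post and between neighbouring pickets, with 139 mm left before the +x post.


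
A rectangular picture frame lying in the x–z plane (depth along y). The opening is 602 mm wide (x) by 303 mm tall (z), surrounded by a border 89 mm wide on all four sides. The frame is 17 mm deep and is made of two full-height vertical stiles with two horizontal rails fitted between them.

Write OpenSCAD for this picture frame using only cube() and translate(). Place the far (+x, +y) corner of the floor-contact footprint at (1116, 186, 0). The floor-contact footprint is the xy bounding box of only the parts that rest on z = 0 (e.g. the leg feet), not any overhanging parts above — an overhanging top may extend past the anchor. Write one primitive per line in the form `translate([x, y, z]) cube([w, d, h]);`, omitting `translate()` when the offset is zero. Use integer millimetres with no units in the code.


translate([336, 169, 0]) cube([89, 17, 481]);
translate([1027, 169, 0]) cube([89, 17, 481]);
translate([425, 169, 0]) cube([602, 17, 89]);
translate([425, 169, 392]) cube([602, 17, 89]);


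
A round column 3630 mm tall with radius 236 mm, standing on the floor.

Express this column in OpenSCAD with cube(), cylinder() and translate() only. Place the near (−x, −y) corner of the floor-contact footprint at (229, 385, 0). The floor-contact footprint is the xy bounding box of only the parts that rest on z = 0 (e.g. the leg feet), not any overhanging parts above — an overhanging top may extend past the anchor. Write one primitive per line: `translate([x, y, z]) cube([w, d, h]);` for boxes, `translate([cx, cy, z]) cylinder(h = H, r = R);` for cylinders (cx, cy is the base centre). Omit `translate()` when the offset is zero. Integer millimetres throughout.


translate([465, 621, 0]) cylinder(h = 3630, r = 236);


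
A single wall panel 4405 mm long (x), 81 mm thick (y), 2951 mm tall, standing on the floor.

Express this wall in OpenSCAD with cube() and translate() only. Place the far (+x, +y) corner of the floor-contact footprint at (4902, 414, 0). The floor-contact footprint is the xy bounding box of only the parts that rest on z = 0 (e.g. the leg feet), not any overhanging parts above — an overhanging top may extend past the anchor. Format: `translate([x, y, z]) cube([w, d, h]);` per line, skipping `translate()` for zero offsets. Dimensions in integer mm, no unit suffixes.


translate([497, 333, 0]) cube([4405, 81, 2951]);


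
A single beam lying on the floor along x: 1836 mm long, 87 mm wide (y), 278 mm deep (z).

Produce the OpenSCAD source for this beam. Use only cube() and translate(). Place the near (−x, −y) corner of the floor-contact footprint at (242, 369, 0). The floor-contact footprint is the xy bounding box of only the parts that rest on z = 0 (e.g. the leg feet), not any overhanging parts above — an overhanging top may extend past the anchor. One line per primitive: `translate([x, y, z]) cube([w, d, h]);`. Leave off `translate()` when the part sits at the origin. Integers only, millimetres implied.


translate([242, 369, 0]) cube([1836, 87, 278]);


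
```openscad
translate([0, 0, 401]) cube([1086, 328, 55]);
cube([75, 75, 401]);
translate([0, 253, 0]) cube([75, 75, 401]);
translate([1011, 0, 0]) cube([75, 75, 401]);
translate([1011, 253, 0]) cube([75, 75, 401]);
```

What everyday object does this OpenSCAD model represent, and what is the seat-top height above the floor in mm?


A bench. The seat-top height is 456 mm.

A long slab on four corner posts — a bench. The slab sits at z = 401 with thickness 55, so the top is 401 + 55 = 456 mm.


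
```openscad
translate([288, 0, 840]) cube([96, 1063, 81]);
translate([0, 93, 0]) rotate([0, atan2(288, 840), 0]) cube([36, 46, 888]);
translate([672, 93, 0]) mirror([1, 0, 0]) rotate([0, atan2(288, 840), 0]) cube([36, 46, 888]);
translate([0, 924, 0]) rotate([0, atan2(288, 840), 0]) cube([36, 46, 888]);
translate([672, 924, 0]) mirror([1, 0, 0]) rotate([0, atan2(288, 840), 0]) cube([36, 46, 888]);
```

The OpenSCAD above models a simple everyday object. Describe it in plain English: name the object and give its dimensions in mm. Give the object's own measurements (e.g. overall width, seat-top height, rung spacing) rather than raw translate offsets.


A sawhorse. A 96×1063×81 mm beam (x, y, z) sits on two A-frame leg pairs. Each pair is two raked legs of 36×46 mm section (46 mm along y) splaying symmetrically in x. Each leg rises 840 mm vertically over 288 mm of horizontal reach and is 888 mm long along its own axis. Every leg's outer bottom edge rests on the floor and its outer top edge meets a bottom edge of the beam — the left legs (tilting toward +x) meet the beam's −x bottom edge, the right legs (their mirror images, tilting toward −x) meet its +x bottom edge — so the leg tops tuck under the beam, the beam's underside is 840 mm above the floor, and the feet are 672 mm apart outside-to-outside with the beam centred between them. The two leg pairs are set in 93 mm from either end of the beam.


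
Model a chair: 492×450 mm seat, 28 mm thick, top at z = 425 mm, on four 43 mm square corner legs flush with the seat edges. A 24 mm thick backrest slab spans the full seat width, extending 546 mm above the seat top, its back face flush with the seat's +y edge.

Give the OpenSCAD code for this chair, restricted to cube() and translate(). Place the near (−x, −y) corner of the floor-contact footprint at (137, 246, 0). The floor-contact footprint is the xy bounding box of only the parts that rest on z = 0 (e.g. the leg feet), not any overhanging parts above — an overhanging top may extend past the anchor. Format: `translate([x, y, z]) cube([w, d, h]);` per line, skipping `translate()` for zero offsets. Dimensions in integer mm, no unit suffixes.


translate([137, 246, 397]) cube([492, 450, 28]);
translate([137, 246, 0]) cube([43, 43, 397]);
translate([586, 246, 0]) cube([43, 43, 397]);
translate([137, 653, 0]) cube([43, 43, 397]);
translate([586, 653, 0]) cube([43, 43, 397]);
translate([137, 672, 425]) cube([492, 24, 546]);


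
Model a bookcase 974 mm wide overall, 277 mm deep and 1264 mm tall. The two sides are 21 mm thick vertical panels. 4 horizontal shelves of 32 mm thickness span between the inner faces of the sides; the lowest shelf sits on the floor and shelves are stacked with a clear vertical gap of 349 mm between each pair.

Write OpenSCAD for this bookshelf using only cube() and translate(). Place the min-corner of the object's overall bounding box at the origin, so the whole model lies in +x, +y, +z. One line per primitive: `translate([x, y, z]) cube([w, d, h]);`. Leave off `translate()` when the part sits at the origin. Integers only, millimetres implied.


cube([21, 277, 1264]);
translate([953, 0, 0]) cube([21, 277, 1264]);
translate([21, 0, 0]) cube([932, 277, 32]);
translate([21, 0, 381]) cube([932, 277, 32]);
translate([21, 0, 762]) cube([932, 277, 32]);
translate([21, 0, 1143]) cube([932, 277, 32]);


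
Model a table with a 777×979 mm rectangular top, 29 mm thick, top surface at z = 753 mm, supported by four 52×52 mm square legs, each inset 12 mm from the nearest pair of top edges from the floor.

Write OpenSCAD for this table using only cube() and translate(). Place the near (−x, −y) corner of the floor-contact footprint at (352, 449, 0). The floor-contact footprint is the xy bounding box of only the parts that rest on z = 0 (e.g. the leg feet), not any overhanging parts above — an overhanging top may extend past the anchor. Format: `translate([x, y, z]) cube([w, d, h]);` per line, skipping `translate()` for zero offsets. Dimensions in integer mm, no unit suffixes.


translate([340, 437, 724]) cube([777, 979, 29]);
translate([352, 449, 0]) cube([52, 52, 724]);
translate([1053, 449, 0]) cube([52, 52, 724]);
translate([352, 1352, 0]) cube([52, 52, 724]);
translate([1053, 1352, 0]) cube([52, 52, 724]);


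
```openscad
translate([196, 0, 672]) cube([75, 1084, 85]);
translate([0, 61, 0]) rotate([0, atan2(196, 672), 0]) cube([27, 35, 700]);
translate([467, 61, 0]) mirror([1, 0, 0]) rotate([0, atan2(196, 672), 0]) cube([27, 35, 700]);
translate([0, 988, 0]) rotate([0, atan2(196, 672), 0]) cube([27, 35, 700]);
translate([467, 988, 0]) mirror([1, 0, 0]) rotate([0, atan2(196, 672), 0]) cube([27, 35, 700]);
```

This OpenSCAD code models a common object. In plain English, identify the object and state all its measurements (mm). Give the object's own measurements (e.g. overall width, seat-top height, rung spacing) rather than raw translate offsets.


A sawhorse. A 75×1084×85 mm beam (x, y, z) sits on two A-frame leg pairs. Each pair is two raked legs of 27×35 mm section (35 mm along y) splaying symmetrically in x. Each leg rises 672 mm vertically over 196 mm of horizontal reach and is 700 mm long along its own axis. Every leg's outer bottom edge rests on the floor and its outer top edge meets a bottom edge of the beam — the left legs (tilting toward +x) meet the beam's −x bottom edge, the right legs (their mirror images, tilting toward −x) meet its +x bottom edge — so the leg tops tuck under the beam, the beam's underside is 672 mm above the floor, and the feet are 467 mm apart outside-to-outside with the beam centred between them. The two leg pairs are set in 61 mm from either end of the beam.


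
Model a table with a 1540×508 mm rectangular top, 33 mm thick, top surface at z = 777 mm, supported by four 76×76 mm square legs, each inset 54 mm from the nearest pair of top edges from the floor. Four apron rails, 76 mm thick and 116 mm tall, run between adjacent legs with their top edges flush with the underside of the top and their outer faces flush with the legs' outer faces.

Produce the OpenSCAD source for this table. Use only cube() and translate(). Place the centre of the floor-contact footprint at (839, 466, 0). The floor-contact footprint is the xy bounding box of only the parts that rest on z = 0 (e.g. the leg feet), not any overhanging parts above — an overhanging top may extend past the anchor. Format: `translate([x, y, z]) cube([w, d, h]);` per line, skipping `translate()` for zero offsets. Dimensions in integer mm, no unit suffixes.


// leg_h = 777 - 33 = 744
// apron z = 744 - 116 = 628
translate([69, 212, 744]) cube([1540, 508, 33]);
translate([123, 266, 0]) cube([76, 76, 744]);
translate([1479, 266, 0]) cube([76, 76, 744]);
translate([123, 590, 0]) cube([76, 76, 744]);
translate([1479, 590, 0]) cube([76, 76, 744]);
translate([199, 266, 628]) cube([1280, 76, 116]);
translate([199, 590, 628]) cube([1280, 76, 116]);
translate([123, 342, 628]) cube([76, 248, 116]);
translate([1479, 342, 628]) cube([76, 248, 116]);


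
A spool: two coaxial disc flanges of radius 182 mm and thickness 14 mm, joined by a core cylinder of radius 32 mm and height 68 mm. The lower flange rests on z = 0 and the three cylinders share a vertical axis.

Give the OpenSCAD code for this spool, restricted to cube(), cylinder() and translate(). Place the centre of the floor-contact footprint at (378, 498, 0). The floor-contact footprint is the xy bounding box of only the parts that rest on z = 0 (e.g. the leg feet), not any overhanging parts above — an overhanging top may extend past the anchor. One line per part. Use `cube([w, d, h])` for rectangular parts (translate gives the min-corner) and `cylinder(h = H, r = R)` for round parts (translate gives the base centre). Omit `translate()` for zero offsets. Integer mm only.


translate([378, 498, 0]) cylinder(h = 14, r = 182);
translate([378, 498, 14]) cylinder(h = 68, r = 32);
translate([378, 498, 82]) cylinder(h = 14, r = 182);


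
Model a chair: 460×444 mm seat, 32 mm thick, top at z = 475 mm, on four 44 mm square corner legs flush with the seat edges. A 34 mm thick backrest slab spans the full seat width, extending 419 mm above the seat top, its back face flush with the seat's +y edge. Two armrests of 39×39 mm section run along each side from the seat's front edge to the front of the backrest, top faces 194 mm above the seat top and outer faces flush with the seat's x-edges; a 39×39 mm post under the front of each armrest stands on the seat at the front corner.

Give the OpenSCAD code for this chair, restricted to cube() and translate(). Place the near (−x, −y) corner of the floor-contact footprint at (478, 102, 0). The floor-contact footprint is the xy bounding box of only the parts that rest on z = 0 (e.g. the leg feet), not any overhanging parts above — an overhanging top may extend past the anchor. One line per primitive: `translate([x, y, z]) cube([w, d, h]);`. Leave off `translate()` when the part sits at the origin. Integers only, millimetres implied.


translate([478, 102, 443]) cube([460, 444, 32]);
translate([478, 102, 0]) cube([44, 44, 443]);
translate([894, 102, 0]) cube([44, 44, 443]);
translate([478, 502, 0]) cube([44, 44, 443]);
translate([894, 502, 0]) cube([44, 44, 443]);
translate([478, 512, 475]) cube([460, 34, 419]);
translate([478, 102, 630]) cube([39, 410, 39]);
translate([899, 102, 630]) cube([39, 410, 39]);
translate([478, 102, 475]) cube([39, 39, 155]);
translate([899, 102, 475]) cube([39, 39, 155]);


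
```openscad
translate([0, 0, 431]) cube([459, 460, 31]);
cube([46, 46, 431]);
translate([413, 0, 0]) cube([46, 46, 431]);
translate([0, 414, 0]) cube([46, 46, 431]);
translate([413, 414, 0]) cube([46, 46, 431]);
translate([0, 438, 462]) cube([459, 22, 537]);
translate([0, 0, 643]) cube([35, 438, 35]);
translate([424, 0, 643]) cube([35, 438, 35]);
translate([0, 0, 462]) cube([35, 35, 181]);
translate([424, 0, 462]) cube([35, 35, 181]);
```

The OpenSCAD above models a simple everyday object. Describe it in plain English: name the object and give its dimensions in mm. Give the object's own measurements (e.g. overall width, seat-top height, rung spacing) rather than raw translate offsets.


A chair. The seat is a 459×460×31 mm slab with its top at z = 462 mm, on four 46×46 mm corner legs (flush with the seat edges, standing on z = 0). A flat backrest 22 mm thick, 537 mm tall, spans the full seat width and rises from the seat top along its +y edge, rear face flush with the rear of the seat. Two armrests of 35×35 mm section run along each side from the seat's front edge to the front of the backrest, top faces 216 mm above the seat top and outer faces flush with the seat's x-edges; a 35×35 mm post under the front of each armrest stands on the seat at the front corner.


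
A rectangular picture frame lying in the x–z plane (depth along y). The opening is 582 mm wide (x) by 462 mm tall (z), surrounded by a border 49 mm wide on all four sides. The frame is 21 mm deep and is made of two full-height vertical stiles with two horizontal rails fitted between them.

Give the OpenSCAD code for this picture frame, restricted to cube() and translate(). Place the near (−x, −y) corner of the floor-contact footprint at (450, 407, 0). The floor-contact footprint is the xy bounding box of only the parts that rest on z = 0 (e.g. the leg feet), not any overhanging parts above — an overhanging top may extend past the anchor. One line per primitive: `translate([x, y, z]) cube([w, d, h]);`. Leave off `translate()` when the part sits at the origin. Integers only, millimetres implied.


translate([450, 407, 0]) cube([49, 21, 560]);
translate([1081, 407, 0]) cube([49, 21, 560]);
translate([499, 407, 0]) cube([582, 21, 49]);
translate([499, 407, 511]) cube([582, 21, 49]);


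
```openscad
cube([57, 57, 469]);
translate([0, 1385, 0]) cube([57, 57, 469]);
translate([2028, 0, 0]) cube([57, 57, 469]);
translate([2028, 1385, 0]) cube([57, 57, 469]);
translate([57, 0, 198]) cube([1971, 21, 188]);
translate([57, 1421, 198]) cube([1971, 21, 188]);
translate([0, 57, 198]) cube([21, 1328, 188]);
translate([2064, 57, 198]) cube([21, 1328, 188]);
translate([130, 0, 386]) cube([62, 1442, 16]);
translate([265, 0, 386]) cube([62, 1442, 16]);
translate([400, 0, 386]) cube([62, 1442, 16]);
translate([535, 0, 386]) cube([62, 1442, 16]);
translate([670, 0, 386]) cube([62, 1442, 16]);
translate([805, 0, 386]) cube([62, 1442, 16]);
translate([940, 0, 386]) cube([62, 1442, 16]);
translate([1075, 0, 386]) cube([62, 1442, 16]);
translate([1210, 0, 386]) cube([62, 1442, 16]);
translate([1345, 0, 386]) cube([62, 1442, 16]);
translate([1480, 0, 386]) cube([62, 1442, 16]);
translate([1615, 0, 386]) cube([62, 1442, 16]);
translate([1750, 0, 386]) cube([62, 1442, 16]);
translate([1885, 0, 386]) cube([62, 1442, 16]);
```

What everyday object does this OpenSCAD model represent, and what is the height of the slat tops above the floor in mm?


A bed frame. The slat-top height is 402 mm.

Four posts, four rails, and a row of slats — a bed frame. Slats sit on the rails at z = 198 + 188 = 386; with slat thickness 16, the top is 402 mm.


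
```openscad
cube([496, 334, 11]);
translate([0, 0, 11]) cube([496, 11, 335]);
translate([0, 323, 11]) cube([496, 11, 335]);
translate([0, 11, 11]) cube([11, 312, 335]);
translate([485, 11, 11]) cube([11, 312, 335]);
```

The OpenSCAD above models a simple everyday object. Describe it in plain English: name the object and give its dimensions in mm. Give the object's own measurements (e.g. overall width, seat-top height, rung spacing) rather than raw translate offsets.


An open-topped rectangular box: outside dimensions 496×334×346 mm, with a uniform wall and base thickness of 11 mm. The base is a full 496×334 slab on the floor; four walls sit on top of the base. The front and back walls (the −y and +y sides) span the full width; the two side walls fit between them.


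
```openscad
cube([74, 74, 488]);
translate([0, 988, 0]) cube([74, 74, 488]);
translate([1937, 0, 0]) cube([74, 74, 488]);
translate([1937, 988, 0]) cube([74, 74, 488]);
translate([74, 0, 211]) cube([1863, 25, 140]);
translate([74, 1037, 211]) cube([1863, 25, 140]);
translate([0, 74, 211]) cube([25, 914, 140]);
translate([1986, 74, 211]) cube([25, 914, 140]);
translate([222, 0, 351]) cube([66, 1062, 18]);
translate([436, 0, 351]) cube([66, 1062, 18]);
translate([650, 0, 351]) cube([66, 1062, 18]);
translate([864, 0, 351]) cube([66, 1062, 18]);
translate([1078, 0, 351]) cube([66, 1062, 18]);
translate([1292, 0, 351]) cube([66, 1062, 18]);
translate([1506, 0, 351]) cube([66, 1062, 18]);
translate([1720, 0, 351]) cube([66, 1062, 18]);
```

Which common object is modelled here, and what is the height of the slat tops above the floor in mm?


A bed frame. The slat-top height is 369 mm.

Four posts, four rails, and a row of slats — a bed frame. Slats sit on the rails at z = 211 + 140 = 351; with slat thickness 18, the top is 369 mm.


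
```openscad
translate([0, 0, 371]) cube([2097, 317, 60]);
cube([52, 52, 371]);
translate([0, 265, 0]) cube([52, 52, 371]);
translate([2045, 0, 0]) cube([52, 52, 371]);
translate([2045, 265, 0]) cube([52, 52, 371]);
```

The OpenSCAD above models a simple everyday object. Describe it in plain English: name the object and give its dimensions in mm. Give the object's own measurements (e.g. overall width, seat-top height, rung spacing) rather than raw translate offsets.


A bench: a 2097×317 mm seat slab, 60 mm thick, top at z = 431 mm, on four 52×52 mm square legs flush with the seat corners and standing on z = 0.


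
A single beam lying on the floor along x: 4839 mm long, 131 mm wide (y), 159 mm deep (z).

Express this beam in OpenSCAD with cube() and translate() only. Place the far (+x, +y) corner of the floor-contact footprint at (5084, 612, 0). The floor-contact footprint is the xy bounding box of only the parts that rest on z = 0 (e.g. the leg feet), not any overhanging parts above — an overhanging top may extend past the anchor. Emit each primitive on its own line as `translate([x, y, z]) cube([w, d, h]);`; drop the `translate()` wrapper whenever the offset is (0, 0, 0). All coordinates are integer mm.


translate([245, 481, 0]) cube([4839, 131, 159]);


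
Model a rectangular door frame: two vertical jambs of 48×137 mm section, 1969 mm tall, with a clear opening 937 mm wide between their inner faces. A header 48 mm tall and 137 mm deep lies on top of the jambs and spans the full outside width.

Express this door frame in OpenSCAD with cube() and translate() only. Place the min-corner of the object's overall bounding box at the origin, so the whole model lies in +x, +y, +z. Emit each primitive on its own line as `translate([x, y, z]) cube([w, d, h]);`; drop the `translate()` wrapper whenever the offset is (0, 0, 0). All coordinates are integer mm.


cube([48, 137, 1969]);
translate([985, 0, 0]) cube([48, 137, 1969]);
translate([0, 0, 1969]) cube([1033, 137, 48]);


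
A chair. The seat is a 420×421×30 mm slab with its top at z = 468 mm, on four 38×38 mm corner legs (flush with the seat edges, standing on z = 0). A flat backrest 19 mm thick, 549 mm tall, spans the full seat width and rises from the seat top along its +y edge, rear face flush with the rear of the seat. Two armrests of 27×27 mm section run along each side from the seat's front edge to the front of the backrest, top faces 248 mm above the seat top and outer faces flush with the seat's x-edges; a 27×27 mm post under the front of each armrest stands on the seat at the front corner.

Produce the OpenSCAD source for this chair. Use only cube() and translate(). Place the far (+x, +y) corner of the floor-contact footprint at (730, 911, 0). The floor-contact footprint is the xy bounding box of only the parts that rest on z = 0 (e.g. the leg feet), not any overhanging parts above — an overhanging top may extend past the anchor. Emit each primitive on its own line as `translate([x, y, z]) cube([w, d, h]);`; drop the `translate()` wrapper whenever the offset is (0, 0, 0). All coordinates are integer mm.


translate([310, 490, 438]) cube([420, 421, 30]);
translate([310, 490, 0]) cube([38, 38, 438]);
translate([692, 490, 0]) cube([38, 38, 438]);
translate([310, 873, 0]) cube([38, 38, 438]);
translate([692, 873, 0]) cube([38, 38, 438]);
translate([310, 892, 468]) cube([420, 19, 549]);
translate([310, 490, 689]) cube([27, 402, 27]);
translate([703, 490, 689]) cube([27, 402, 27]);
translate([310, 490, 468]) cube([27, 27, 221]);
translate([703, 490, 468]) cube([27, 27, 221]);


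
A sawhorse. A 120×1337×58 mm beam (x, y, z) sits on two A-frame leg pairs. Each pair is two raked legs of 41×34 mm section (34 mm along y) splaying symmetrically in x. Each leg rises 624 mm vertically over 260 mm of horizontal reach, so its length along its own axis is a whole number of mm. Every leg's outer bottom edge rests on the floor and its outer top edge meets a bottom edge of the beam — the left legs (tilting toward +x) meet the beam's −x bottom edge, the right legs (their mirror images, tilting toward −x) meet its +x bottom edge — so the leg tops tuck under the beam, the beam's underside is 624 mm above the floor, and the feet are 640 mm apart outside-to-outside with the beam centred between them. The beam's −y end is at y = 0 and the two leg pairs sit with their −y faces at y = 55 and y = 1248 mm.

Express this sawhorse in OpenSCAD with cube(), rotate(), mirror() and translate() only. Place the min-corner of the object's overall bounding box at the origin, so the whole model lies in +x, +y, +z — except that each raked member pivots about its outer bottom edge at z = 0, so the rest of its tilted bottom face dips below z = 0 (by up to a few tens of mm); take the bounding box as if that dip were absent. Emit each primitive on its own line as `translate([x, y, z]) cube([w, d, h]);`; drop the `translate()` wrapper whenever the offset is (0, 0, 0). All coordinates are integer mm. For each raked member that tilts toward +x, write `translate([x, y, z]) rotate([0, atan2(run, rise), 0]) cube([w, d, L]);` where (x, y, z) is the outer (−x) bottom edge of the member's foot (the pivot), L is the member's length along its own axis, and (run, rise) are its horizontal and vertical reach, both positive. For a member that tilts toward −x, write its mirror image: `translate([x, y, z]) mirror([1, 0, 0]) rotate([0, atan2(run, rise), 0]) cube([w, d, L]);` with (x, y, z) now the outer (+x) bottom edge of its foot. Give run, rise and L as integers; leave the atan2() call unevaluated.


translate([260, 0, 624]) cube([120, 1337, 58]);
translate([0, 55, 0]) rotate([0, atan2(260, 624), 0]) cube([41, 34, 676]);
translate([640, 55, 0]) mirror([1, 0, 0]) rotate([0, atan2(260, 624), 0]) cube([41, 34, 676]);
translate([0, 1248, 0]) rotate([0, atan2(260, 624), 0]) cube([41, 34, 676]);
translate([640, 1248, 0]) mirror([1, 0, 0]) rotate([0, atan2(260, 624), 0]) cube([41, 34, 676]);


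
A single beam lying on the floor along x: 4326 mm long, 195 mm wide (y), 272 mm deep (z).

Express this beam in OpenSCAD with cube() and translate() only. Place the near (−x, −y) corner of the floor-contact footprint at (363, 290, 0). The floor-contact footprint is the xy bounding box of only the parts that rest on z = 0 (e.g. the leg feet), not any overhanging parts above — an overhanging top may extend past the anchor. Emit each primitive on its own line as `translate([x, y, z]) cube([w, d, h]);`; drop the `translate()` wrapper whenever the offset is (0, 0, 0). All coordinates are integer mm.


translate([363, 290, 0]) cube([4326, 195, 272]);


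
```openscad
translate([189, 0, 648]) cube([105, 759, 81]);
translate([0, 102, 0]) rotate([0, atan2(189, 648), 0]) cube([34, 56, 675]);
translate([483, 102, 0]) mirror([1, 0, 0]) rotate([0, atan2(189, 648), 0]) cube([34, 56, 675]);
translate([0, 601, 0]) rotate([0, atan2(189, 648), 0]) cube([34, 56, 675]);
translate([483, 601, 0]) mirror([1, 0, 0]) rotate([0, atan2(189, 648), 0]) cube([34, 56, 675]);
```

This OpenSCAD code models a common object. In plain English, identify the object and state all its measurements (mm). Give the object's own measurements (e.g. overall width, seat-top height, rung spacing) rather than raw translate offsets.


A sawhorse. A 105×759×81 mm beam (x, y, z) sits on two A-frame leg pairs. Each pair is two raked legs of 34×56 mm section (56 mm along y) splaying symmetrically in x. Each leg rises 648 mm vertically over 189 mm of horizontal reach and is 675 mm long along its own axis. Every leg's outer bottom edge rests on the floor and its outer top edge meets a bottom edge of the beam — the left legs (tilting toward +x) meet the beam's −x bottom edge, the right legs (their mirror images, tilting toward −x) meet its +x bottom edge — so the leg tops tuck under the beam, the beam's underside is 648 mm above the floor, and the feet are 483 mm apart outside-to-outside with the beam centred between them. The two leg pairs are set in 102 mm from either end of the beam.


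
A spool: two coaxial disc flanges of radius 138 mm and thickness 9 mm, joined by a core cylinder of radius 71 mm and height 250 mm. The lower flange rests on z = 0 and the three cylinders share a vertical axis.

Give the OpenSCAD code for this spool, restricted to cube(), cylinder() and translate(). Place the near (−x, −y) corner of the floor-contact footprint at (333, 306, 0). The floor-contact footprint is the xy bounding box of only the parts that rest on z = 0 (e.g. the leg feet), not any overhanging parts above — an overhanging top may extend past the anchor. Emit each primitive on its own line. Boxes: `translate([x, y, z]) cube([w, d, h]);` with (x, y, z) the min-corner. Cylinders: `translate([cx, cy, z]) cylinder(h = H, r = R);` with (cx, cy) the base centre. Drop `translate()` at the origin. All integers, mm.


translate([471, 444, 0]) cylinder(h = 9, r = 138);
translate([471, 444, 9]) cylinder(h = 250, r = 71);
translate([471, 444, 259]) cylinder(h = 9, r = 138);


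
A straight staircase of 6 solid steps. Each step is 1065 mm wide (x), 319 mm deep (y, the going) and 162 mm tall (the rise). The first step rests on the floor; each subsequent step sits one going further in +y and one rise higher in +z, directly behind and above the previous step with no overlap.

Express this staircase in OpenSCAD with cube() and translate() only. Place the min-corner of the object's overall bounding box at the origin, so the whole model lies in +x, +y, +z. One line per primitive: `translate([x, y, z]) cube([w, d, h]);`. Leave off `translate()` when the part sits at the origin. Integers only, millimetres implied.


cube([1065, 319, 162]);
translate([0, 319, 162]) cube([1065, 319, 162]);
translate([0, 638, 324]) cube([1065, 319, 162]);
translate([0, 957, 486]) cube([1065, 319, 162]);
translate([0, 1276, 648]) cube([1065, 319, 162]);
translate([0, 1595, 810]) cube([1065, 319, 162]);


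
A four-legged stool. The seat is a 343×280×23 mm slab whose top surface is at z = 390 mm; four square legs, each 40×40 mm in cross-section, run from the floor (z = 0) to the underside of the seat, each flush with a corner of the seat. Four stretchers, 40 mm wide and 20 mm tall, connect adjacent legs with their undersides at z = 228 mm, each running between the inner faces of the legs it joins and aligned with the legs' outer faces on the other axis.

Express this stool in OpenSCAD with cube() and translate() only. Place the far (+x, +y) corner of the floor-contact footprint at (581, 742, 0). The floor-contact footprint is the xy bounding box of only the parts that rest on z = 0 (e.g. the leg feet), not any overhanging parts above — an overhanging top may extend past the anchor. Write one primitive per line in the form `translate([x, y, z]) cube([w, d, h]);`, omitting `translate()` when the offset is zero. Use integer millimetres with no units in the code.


translate([238, 462, 367]) cube([343, 280, 23]);
translate([238, 462, 0]) cube([40, 40, 367]);
translate([541, 462, 0]) cube([40, 40, 367]);
translate([238, 702, 0]) cube([40, 40, 367]);
translate([541, 702, 0]) cube([40, 40, 367]);
translate([278, 462, 228]) cube([263, 40, 20]);
translate([278, 702, 228]) cube([263, 40, 20]);
translate([238, 502, 228]) cube([40, 200, 20]);
translate([541, 502, 228]) cube([40, 200, 20]);


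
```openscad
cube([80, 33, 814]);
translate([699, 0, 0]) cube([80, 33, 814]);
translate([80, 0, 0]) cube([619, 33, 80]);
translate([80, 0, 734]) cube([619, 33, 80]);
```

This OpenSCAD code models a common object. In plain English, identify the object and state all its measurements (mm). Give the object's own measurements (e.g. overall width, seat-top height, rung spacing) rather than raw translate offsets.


A rectangular picture frame lying in the x–z plane (depth along y). The opening is 619 mm wide (x) by 654 mm tall (z), surrounded by a border 80 mm wide on all four sides. The frame is 33 mm deep and is made of two full-height vertical stiles with two horizontal rails fitted between them.


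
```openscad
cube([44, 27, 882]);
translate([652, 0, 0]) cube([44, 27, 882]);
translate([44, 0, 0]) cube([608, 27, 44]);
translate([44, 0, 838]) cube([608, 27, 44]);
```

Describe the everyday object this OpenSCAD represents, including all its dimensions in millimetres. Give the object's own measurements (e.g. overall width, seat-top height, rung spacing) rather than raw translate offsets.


A rectangular picture frame lying in the x–z plane (depth along y). The opening is 608 mm wide (x) by 794 mm tall (z), surrounded by a border 44 mm wide on all four sides. The frame is 27 mm deep and is made of two full-height vertical stiles with two horizontal rails fitted between them.


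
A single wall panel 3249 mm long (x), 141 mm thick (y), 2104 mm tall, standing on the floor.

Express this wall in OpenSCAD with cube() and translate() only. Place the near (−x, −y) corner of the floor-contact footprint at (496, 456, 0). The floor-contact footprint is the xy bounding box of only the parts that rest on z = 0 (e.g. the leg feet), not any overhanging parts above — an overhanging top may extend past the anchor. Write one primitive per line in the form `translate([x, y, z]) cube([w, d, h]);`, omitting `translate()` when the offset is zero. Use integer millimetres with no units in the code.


translate([496, 456, 0]) cube([3249, 141, 2104]);


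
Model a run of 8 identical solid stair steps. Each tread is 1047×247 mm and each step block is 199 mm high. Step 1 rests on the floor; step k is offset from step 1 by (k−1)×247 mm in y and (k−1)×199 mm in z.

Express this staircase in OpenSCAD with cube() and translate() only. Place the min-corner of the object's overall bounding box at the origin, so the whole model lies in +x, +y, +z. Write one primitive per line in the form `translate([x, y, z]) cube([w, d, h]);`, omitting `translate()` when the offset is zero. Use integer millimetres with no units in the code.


cube([1047, 247, 199]);
translate([0, 247, 199]) cube([1047, 247, 199]);
translate([0, 494, 398]) cube([1047, 247, 199]);
translate([0, 741, 597]) cube([1047, 247, 199]);
translate([0, 988, 796]) cube([1047, 247, 199]);
translate([0, 1235, 995]) cube([1047, 247, 199]);
translate([0, 1482, 1194]) cube([1047, 247, 199]);
translate([0, 1729, 1393]) cube([1047, 247, 199]);
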